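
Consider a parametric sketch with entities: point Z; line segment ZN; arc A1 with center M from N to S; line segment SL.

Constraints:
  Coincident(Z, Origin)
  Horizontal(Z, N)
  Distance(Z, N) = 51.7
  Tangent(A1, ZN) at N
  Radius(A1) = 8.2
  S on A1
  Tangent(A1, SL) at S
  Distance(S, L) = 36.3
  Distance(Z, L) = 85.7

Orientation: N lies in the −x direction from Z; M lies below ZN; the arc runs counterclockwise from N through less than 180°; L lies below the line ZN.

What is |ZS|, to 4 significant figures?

58.61

Z is at the origin; Z and N share the same y with |ZN| = 51.7 and N on the −x side, so N = (-51.70, 0.000). Since A1 is tangent to ZN there, MN ⟂ ZN, so M = N + (0, -8.2) = (-51.70, -8.200). Since MS ⟂ SL (tangency), |ML| = √(8.2² + 36.3²) = 37.21 regardless of where S sits on A1. So L lies on both circle(Z, 85.7) and circle(M, 37.21); the below-ZN intersection is L = (-78.79, -33.72). S is the foot of the tangent from L: S = (-58.50, -3.617).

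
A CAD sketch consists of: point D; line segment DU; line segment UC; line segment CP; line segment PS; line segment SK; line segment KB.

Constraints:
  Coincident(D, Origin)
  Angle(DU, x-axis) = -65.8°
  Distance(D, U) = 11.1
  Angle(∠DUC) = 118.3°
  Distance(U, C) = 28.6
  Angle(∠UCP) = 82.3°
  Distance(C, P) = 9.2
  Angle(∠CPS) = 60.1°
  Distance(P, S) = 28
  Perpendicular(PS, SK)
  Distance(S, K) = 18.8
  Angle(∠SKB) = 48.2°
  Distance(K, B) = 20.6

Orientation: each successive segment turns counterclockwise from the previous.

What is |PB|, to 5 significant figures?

13.622

The perpendicularity gives SK at right angles to PS, so SK runs at -56.500°; with |SK| = 18.8, K = (19.527, -34.119). ∠SKB = 48.2° gives KB at 75.300° from the x-axis; with |KB| = 20.6, B = (24.754, -14.193). Then |PB| = |B − P| = 13.622.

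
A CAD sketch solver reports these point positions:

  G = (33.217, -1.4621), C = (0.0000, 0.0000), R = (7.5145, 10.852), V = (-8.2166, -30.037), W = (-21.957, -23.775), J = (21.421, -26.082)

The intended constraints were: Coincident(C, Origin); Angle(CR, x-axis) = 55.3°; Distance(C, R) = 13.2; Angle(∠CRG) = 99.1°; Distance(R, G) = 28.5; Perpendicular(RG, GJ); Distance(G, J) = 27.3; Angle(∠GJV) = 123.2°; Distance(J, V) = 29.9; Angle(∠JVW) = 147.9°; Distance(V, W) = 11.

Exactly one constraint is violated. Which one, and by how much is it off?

Distance(V, W) = 11 — off by 4.10.

C = (0.00, 0.00) ✓; CR at 55.30° ✓; |CR| = 13.20 ✓; ∠CRG = 99.10° ✓; |RG| = 28.50 ✓; ∠(RG, GJ) = 90.00° ✓; |GJ| = 27.30 ✓; ∠GJV = 123.2° ✓; |JV| = 29.90 ✓; ∠JVW = 147.9° ✓; |VW| = 15.10 ✗.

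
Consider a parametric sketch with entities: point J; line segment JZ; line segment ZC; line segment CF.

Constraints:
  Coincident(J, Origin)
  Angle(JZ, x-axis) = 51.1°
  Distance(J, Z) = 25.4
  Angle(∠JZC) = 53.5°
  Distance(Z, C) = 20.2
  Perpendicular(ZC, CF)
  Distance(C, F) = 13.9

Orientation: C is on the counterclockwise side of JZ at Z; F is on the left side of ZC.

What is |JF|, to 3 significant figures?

8.27

J is at the origin; JZ runs at 51.1° with length 25.4, so Z = 25.4·(cos 51.1°, sin 51.1°) = (16.0, 19.8). ∠JZC = 53.5°, so ZC runs at 51.1° + (180° − 53.5°) = 178° from the x-axis; with |ZC| = 20.2, C = Z + 20.2·(cos 178°, sin 178°) = (-4.23, 20.6). The perpendicularity gives CF at right angles to ZC; with |CF| = 13.9 on the left of ZC, F = C + 13.9·(-0.0419, -0.999) = (-4.81, 6.73). Then |JF| = |F − J| = 8.27.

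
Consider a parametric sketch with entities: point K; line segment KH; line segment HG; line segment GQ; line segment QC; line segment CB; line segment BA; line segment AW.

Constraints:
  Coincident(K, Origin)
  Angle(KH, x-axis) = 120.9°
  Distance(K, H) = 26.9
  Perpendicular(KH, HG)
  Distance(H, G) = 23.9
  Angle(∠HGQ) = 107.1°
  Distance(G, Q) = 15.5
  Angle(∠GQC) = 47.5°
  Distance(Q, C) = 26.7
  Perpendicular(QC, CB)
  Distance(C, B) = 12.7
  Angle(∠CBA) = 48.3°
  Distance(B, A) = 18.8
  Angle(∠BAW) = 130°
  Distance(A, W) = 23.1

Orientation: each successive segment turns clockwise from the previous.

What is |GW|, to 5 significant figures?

34.444

K is at the origin; KH runs at 120.9° with length 26.9, so H = (-13.814, 23.082). KH ⟂ HG, so HG runs at 30.900°; with |HG| = 23.9, G = (6.6935, 35.356). ∠HGQ = 107.1° gives GQ at -42.000° from the x-axis; with |GQ| = 15.5, Q = (18.212, 24.984). ∠GQC = 47.5° gives QC at -174.50° from the x-axis; with |QC| = 26.7, C = (-8.3648, 22.425). The perpendicularity gives CB at right angles to QC, so CB runs at 95.500°; with |CB| = 12.7, B = (-9.5821, 35.067). ∠CBA = 48.3° gives BA at -36.200° from the x-axis; with |BA| = 18.8, A = (5.5888, 23.963). ∠BAW = 130.0° gives AW at -86.200° from the x-axis; with |AW| = 23.1, W = (7.1197, 0.91391). Then |GW| = |W − G| = 34.444.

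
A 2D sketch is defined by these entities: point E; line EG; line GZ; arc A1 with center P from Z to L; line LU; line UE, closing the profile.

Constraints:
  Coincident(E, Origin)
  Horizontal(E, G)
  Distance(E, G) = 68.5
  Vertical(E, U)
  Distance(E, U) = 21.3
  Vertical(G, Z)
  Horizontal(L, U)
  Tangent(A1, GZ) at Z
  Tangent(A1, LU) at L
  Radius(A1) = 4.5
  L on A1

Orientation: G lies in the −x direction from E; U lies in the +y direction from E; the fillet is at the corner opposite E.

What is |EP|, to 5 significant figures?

66.168

E is at the origin; EG is horizontal with |EG| = 68.5 and G on the −x side, so G = (-68.500, 0.0000). EU is vertical with |EU| = 21.3 and U on the +y side, so U = (0.0000, 21.300). The virtual corner opposite E is at (-68.500, 21.300). Since A1 is tangent to GZ there, PZ ⟂ GZ and the tangent condition forces PL to be normal to LU, with radius 4.5, so the center P sits 4.5 in from both sides at P = (-64.000, 16.800). Then |EP| = |P − E| = 66.168.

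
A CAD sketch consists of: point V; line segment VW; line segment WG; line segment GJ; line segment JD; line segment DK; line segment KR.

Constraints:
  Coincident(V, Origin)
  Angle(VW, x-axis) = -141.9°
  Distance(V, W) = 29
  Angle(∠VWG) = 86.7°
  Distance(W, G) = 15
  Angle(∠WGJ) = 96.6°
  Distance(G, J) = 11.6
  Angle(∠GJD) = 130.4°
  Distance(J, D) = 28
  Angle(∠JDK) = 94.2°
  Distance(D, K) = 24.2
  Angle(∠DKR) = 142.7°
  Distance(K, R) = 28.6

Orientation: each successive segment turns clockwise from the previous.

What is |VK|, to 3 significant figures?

26.3

V is at the origin; VW runs at -141.9° with length 29.0, so W = (-22.8, -17.9). ∠VWG = 86.7° gives WG at 125° from the x-axis; with |WG| = 15.0, G = (-31.4, -5.58). ∠WGJ = 96.6° gives GJ at 41.4° from the x-axis; with |GJ| = 11.6, J = (-22.7, 2.09). ∠GJD = 130.4° gives JD at -8.20° from the x-axis; with |JD| = 28.0, D = (5.03, -1.90). ∠JDK = 94.2° gives DK at -94.0° from the x-axis; with |DK| = 24.2, K = (3.35, -26.0). Then |VK| = |K − V| = 26.3.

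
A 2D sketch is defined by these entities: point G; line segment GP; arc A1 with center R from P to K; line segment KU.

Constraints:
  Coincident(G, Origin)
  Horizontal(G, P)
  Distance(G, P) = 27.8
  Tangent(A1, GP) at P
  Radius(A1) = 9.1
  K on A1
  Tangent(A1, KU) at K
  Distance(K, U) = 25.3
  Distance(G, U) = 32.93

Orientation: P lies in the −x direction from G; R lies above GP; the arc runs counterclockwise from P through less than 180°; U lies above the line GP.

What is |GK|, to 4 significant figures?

20.16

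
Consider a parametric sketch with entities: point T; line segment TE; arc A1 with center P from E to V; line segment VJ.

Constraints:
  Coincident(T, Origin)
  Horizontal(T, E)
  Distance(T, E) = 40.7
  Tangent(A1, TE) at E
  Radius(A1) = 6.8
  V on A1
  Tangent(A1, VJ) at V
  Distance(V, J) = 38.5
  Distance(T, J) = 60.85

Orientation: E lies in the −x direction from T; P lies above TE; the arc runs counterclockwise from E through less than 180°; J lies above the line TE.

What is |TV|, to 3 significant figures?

34.9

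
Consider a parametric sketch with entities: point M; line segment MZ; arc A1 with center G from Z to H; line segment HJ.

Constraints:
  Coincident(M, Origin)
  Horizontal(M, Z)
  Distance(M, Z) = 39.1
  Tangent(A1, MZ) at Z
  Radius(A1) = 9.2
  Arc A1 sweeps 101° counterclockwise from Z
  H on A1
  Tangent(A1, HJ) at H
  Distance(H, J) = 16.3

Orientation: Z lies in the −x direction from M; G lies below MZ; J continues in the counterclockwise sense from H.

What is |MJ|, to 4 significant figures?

52.47

M is at the origin; MZ is horizontal with |MZ| = 39.1 and Z on the −x side, so Z = (-39.10, 0.000). Since A1 is tangent to MZ there, GZ ⟂ MZ, so G = Z + (0, -9.2) = (-39.10, -9.200). On A1, Z sits at bearing 90° from G; a 101° counterclockwise sweep puts H at bearing 191°, so H = G + 9.2·(cos 191°, sin 191°) = (-48.13, -10.96). A1 meets HJ tangentially, so GH is at right angles to HJ, so HJ runs along (−sin 191°, cos 191°); with |HJ| = 16.3, J = (-45.02, -26.96). Then |MJ| = |J − M| = 52.47.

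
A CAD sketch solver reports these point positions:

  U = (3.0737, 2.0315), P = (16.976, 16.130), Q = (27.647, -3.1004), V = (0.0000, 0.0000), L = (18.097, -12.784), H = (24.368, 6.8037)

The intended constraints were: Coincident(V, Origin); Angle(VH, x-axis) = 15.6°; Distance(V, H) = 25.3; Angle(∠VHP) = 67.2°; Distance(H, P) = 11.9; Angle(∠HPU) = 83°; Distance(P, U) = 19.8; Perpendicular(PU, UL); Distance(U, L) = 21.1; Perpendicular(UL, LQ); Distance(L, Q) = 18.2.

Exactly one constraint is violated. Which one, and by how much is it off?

Distance(L, Q) = 18.2 — off by 4.60.

V = (0.00, 0.00) ✓; VH at 15.60° ✓; |VH| = 25.30 ✓; ∠VHP = 67.20° ✓; |HP| = 11.90 ✓; ∠HPU = 83.00° ✓; |PU| = 19.80 ✓; ∠(PU, UL) = 90.00° ✓; |UL| = 21.10 ✓; ∠(UL, LQ) = 90.00° ✓; |LQ| = 13.60 ✗.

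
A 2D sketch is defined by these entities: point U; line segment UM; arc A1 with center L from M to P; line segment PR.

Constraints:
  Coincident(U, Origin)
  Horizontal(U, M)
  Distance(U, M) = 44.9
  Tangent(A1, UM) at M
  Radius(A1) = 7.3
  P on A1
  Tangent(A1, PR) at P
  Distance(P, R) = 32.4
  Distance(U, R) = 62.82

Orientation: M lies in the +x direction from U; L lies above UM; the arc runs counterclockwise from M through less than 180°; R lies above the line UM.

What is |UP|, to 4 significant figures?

52.79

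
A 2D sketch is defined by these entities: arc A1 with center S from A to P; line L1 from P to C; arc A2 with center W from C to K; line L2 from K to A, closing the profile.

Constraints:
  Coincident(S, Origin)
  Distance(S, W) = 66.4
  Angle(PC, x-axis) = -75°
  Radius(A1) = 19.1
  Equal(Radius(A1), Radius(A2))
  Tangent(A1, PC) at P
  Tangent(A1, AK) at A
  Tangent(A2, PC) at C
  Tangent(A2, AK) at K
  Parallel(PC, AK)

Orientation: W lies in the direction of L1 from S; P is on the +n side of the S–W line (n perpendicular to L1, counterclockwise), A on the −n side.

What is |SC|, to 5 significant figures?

69.092

The slot axis is L1's direction at -75.0°, so u = (cos -75.0°, sin -75.0°) = (0.25882, -0.96593) and n = (−sin -75.0°, cos -75.0°) = (0.96593, 0.25882). S is at the origin and W lies 66.4 along u from S, so W = 66.4·u = (17.186, -64.137). Tangency of A1 to both parallel lines with radius 19.1 puts P and A at S ± 19.1·n: P = (18.449, 4.9434), A = (-18.449, -4.9434). Equal radii place C and K the same way about W: C = W + 19.1·n = (35.635, -59.194), K = W − 19.1·n = (-1.2636, -69.081). Then |SC| = |C − S| = 69.092.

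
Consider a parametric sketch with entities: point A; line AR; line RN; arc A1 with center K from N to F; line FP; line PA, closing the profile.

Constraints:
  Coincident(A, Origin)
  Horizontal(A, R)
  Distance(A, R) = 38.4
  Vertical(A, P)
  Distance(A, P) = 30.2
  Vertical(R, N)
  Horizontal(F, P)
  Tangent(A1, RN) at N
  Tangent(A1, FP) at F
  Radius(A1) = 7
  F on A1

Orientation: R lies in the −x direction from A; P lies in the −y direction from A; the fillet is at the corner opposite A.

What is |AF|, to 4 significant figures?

43.57

A is at the origin; A and R share the same y with |AR| = 38.4 and R on the −x side, so R = (-38.40, 0.000). AP is vertical with |AP| = 30.2 and P on the −y side, so P = (0.000, -30.20). The virtual corner opposite A is at (-38.40, -30.20). A1 meets RN tangentially, so KN is at right angles to RN and A1 meets FP tangentially, so KF is at right angles to FP, with radius 7.0, so the center K sits 7.0 in from both sides at K = (-31.40, -23.20). That places the tangent points at N = (-38.40, -23.20) on RN and F = (-31.40, -30.20) on FP. Then |AF| = |F − A| = 43.57.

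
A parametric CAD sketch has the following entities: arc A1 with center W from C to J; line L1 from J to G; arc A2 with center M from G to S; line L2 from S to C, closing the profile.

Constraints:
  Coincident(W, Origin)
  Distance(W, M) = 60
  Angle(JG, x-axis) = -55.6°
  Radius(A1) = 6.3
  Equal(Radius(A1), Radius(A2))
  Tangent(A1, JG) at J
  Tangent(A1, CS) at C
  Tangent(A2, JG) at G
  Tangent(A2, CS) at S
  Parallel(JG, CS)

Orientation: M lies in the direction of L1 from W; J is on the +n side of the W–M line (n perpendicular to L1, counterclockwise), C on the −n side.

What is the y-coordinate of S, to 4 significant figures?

-53.07

The slot axis is L1's direction at -55.6°, so u = (cos -55.6°, sin -55.6°) = (0.5650, -0.8251) and n = (−sin -55.6°, cos -55.6°) = (0.8251, 0.5650). W is at the origin and M lies 60.0 along u from W, so M = 60.0·u = (33.90, -49.51). Tangency of A1 to both parallel lines with radius 6.3 puts J and C at W ± 6.3·n: J = (5.198, 3.559), C = (-5.198, -3.559). Equal radii place G and S the same way about M: G = M + 6.3·n = (39.10, -45.95), S = M − 6.3·n = (28.70, -53.07). So S.y = -53.07.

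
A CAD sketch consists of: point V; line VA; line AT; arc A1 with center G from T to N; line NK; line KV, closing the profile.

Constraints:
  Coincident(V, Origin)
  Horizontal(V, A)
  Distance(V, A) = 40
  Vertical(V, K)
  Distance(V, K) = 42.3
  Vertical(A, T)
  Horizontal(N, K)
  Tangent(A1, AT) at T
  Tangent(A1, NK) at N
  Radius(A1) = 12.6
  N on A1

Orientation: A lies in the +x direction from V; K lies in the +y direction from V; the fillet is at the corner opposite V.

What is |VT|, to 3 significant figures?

49.8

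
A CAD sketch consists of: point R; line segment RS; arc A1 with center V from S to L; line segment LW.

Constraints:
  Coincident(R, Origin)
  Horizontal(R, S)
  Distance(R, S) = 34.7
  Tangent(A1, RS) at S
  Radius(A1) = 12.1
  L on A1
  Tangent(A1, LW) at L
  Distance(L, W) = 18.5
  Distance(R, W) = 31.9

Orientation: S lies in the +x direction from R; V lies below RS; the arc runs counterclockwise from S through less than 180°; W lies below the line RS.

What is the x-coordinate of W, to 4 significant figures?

17.87

R is at the origin; RS is horizontal with |RS| = 34.7 and S on the +x side, so S = (34.70, 0.000). A1 meets RS tangentially, so VS is at right angles to RS, so V = S + (0, -12.1) = (34.70, -12.10). Since VL ⟂ LW (tangency), |VW| = √(12.1² + 18.5²) = 22.11 regardless of where L sits on A1. So W lies on both circle(R, 31.9) and circle(V, 22.11); the below-RS intersection is W = (17.87, -26.43). L is the foot of the tangent from W: L = (23.09, -8.681).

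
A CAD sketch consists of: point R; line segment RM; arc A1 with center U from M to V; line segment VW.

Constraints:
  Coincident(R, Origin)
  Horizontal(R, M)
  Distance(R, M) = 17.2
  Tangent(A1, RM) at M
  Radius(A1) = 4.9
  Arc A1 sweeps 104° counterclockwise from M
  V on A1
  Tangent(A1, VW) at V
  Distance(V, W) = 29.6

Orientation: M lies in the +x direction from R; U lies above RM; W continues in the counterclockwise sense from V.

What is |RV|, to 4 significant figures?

22.78

R is at the origin; RM is horizontal with |RM| = 17.2 and M on the +x side, so M = (17.20, 0.000). Tangency of A1 to RM means the radius UM is perpendicular to RM, so U = M + (0, 4.9) = (17.20, 4.900). On A1, M sits at bearing -90° from U; a 104° counterclockwise sweep puts V at bearing 14°, so V = U + 4.9·(cos 14°, sin 14°) = (21.95, 6.085). Then |RV| = |V − R| = 22.78.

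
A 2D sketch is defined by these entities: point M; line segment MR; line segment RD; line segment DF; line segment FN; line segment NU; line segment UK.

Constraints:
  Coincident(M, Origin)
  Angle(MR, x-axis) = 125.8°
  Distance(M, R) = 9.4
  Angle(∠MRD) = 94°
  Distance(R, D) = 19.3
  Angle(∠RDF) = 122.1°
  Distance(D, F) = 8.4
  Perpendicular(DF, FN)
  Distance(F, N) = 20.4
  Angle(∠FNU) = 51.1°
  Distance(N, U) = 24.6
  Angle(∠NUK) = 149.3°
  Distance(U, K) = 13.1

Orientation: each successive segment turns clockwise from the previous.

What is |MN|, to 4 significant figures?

11.16

M is at the origin; MR runs at 125.8° with length 9.4, so R = (-5.499, 7.624). ∠MRD = 94.0° gives RD at 39.80° from the x-axis; with |RD| = 19.3, D = (9.329, 19.98). ∠RDF = 122.1° gives DF at -18.10° from the x-axis; with |DF| = 8.4, F = (17.31, 17.37). DF is perpendicular to FN, so FN runs at -108.1°; with |FN| = 20.4, N = (10.98, -2.022). Then |MN| = |N − M| = 11.16.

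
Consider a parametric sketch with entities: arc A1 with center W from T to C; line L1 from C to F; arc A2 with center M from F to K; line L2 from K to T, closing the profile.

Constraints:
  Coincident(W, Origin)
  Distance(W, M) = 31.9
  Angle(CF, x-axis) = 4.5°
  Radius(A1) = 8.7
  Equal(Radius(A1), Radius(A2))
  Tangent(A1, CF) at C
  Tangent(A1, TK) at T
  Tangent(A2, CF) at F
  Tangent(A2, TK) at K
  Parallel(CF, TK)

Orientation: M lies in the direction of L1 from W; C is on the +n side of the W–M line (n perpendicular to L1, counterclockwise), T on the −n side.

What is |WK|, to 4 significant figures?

33.07

The slot axis is L1's direction at 4.5°, so u = (cos 4.5°, sin 4.5°) = (0.9969, 0.07846) and n = (−sin 4.5°, cos 4.5°) = (-0.07846, 0.9969). W is at the origin and M lies 31.9 along u from W, so M = 31.9·u = (31.80, 2.503). Tangency of A1 to both parallel lines with radius 8.7 puts C and T at W ± 8.7·n: C = (-0.6826, 8.673), T = (0.6826, -8.673). Equal radii place F and K the same way about M: F = M + 8.7·n = (31.12, 11.18), K = M − 8.7·n = (32.48, -6.170). Then |WK| = |K − W| = 33.07.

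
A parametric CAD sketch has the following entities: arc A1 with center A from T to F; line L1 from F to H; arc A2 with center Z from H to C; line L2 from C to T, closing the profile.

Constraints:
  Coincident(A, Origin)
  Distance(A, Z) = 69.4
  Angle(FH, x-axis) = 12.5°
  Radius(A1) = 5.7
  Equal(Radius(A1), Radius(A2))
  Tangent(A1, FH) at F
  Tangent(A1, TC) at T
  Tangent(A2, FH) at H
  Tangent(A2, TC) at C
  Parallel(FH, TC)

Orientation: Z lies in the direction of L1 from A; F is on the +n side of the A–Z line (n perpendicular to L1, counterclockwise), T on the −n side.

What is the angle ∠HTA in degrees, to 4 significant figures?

80.67°

Tangency of A1 to both parallel lines with radius 5.7 puts F and T at A ± 5.7·n: F = (-1.234, 5.565), T = (1.234, -5.565). Equal radii place H and C the same way about Z: H = Z + 5.7·n = (66.52, 20.59), C = Z − 5.7·n = (68.99, 9.456). Then cos ∠HTA = TH·TA / (|TH||TA|), giving 80.67°.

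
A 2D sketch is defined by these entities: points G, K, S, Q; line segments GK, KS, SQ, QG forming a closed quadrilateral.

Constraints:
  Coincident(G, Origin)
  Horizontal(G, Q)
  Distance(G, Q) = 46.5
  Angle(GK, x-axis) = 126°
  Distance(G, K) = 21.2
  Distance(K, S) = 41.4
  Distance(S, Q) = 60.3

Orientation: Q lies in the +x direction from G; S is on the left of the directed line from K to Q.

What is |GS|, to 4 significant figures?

51.58

G is at the origin; G and Q share the same y with |GQ| = 46.5 and Q in +x, so Q = (46.5, 0). GK runs at 126.0° with |GK| = 21.2, so K = (-12.46, 17.15). S is determined by |KS| = 41.4 and |SQ| = 60.3 together: it lies at the intersection of circle(K, 41.4) and circle(Q, 60.3). With |KQ| = 61.40, the foot of the radical line on KQ is 15.05 from K and the perpendicular offset is √(41.4² − 15.05²) = 38.57. Taking the left-of-KQ solution: S = (12.76, 49.98).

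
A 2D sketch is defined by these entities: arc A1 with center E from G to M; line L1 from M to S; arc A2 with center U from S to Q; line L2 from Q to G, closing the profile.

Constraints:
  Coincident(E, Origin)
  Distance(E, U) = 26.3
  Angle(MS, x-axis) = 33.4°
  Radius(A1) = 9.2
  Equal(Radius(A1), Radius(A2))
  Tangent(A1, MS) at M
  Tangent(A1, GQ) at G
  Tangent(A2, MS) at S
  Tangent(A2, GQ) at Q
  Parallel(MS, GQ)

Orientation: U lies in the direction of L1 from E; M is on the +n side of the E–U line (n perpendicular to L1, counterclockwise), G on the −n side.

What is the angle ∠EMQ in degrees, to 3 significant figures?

55.0°

The slot axis is L1's direction at 33.4°, so u = (cos 33.4°, sin 33.4°) = (0.835, 0.550) and n = (−sin 33.4°, cos 33.4°) = (-0.550, 0.835). E is at the origin and U lies 26.3 along u from E, so U = 26.3·u = (22.0, 14.5). Tangency of A1 to both parallel lines with radius 9.2 puts M and G at E ± 9.2·n: M = (-5.06, 7.68), G = (5.06, -7.68). Equal radii place S and Q the same way about U: S = U + 9.2·n = (16.9, 22.2), Q = U − 9.2·n = (27.0, 6.80). Then cos ∠EMQ = ME·MQ / (|ME||MQ|), giving 55.0°.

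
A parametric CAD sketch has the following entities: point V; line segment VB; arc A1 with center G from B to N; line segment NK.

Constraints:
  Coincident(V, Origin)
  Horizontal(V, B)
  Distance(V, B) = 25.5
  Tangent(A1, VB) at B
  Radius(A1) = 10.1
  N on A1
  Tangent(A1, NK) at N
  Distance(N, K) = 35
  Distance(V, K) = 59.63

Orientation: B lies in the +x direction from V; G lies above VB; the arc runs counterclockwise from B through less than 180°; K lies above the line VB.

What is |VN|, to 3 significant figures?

36.4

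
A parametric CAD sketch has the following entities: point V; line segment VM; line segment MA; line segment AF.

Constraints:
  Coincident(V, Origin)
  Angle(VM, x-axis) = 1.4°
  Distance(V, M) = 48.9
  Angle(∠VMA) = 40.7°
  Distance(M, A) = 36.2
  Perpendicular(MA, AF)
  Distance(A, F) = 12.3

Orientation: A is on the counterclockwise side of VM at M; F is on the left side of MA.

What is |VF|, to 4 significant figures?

19.61

V is at the origin; VM runs at 1.4° with length 48.9, so M = 48.9·(cos 1.4°, sin 1.4°) = (48.89, 1.195). ∠VMA = 40.7°, so MA runs at 1.4° + (180° − 40.7°) = 140.7° from the x-axis; with |MA| = 36.2, A = M + 36.2·(cos 140.7°, sin 140.7°) = (20.87, 24.12). MA is perpendicular to AF; with |AF| = 12.3 on the left of MA, F = A + 12.3·(-0.6334, -0.7738) = (13.08, 14.60). Then |VF| = |F − V| = 19.61.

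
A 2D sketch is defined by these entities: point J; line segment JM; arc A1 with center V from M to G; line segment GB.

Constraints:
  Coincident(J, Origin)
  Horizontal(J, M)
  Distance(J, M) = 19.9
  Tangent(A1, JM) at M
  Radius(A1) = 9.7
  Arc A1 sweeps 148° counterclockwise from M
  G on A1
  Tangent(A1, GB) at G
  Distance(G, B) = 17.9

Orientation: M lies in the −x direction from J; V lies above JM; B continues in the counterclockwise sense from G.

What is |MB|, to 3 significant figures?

29.2

J is at the origin; J and M share the same y with |JM| = 19.9 and M on the −x side, so M = (-19.9, 0.00). The tangent condition forces VM to be normal to JM, so V = M + (0, 9.7) = (-19.9, 9.70). On A1, M sits at bearing -90° from V; a 148° counterclockwise sweep puts G at bearing 58°, so G = V + 9.7·(cos 58°, sin 58°) = (-14.8, 17.9). A1 meets GB tangentially, so VG is at right angles to GB, so GB runs along (−sin 58°, cos 58°); with |GB| = 17.9, B = (-29.9, 27.4). Then |MB| = |B − M| = 29.2.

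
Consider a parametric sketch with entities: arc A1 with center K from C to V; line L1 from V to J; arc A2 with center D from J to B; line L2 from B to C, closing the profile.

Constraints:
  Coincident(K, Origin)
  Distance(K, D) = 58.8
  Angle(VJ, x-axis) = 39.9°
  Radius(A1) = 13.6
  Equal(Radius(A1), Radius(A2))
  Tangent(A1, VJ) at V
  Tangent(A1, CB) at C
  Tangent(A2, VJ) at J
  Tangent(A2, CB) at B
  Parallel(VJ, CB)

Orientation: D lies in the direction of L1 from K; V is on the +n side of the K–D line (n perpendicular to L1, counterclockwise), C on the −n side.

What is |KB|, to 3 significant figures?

60.4

Tangency of A1 to both parallel lines with radius 13.6 puts V and C at K ± 13.6·n: V = (-8.72, 10.4), C = (8.72, -10.4). Equal radii place J and B the same way about D: J = D + 13.6·n = (36.4, 48.2), B = D − 13.6·n = (53.8, 27.3). Then |KB| = |B − K| = 60.4.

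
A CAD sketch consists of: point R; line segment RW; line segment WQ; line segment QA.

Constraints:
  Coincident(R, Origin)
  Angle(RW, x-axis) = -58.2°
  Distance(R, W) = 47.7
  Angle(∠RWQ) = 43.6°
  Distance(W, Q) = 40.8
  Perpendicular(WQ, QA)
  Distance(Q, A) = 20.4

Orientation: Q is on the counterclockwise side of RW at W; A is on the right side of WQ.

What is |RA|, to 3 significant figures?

53.7

R is at the origin; RW runs at -58.2° with length 47.7, so W = 47.7·(cos -58.2°, sin -58.2°) = (25.1, -40.5). ∠RWQ = 43.6°, so WQ runs at -58.2° + (180° − 43.6°) = 78.2° from the x-axis; with |WQ| = 40.8, Q = W + 40.8·(cos 78.2°, sin 78.2°) = (33.5, -0.602). WQ is perpendicular to QA; with |QA| = 20.4 on the right of WQ, A = Q + 20.4·(0.979, -0.204) = (53.4, -4.77). Then |RA| = |A − R| = 53.7.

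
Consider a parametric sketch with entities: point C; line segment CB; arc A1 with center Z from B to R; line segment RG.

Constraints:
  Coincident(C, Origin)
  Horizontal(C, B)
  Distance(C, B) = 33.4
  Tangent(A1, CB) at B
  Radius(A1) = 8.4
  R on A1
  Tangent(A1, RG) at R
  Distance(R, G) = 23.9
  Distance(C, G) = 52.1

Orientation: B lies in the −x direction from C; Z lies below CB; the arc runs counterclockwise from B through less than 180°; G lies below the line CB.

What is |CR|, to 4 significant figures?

42.71

C is at the origin; CB is horizontal with |CB| = 33.4 and B on the −x side, so B = (-33.40, 0.000). Since A1 is tangent to CB there, ZB ⟂ CB, so Z = B + (0, -8.4) = (-33.40, -8.400). Since ZR ⟂ RG (tangency), |ZG| = √(8.4² + 23.9²) = 25.33 regardless of where R sits on A1. So G lies on both circle(C, 52.1) and circle(Z, 25.33); the below-CB intersection is G = (-40.56, -32.70). R is the foot of the tangent from G: R = (-41.79, -8.832).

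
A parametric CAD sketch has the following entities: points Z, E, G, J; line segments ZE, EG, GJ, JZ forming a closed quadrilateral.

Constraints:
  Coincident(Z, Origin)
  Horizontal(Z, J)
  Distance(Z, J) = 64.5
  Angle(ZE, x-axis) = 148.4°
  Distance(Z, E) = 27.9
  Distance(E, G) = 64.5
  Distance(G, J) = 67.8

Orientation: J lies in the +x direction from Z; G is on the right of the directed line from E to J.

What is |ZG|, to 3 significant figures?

41.6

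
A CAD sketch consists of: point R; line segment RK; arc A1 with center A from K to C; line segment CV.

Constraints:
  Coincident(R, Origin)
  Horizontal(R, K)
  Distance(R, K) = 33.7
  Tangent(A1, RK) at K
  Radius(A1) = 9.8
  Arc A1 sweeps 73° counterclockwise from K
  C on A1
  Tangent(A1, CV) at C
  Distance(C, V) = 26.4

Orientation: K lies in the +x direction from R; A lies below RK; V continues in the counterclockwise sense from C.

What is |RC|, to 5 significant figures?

25.297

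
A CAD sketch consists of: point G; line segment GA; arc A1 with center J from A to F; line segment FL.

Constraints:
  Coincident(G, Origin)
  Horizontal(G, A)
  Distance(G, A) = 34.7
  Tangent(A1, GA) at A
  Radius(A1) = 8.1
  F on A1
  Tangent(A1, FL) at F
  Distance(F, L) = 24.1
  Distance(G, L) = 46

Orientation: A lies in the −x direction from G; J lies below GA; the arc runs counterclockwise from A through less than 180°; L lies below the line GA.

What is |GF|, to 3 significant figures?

43.6

Checks: |JF| = 8.100 ✓; ∠(JF, FL) = 90.00° ✓; |FL| = 24.10 ✓; |GL| = 46.00 ✓.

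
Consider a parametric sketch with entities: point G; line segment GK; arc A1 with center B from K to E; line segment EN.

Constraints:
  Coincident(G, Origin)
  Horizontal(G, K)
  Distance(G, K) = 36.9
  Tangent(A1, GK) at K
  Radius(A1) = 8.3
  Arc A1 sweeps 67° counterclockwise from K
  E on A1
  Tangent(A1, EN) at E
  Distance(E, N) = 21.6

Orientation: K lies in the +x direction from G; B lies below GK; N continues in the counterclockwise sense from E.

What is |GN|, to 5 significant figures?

32.488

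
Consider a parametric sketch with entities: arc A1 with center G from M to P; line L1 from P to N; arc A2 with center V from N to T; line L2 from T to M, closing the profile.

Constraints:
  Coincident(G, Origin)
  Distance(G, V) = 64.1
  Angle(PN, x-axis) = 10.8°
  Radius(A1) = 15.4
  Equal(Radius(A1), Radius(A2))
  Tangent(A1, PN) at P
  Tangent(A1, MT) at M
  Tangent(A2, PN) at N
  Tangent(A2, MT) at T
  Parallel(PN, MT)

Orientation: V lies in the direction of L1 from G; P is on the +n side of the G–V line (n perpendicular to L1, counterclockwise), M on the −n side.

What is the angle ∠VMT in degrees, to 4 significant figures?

13.51°

The slot axis is L1's direction at 10.8°, so u = (cos 10.8°, sin 10.8°) = (0.9823, 0.1874) and n = (−sin 10.8°, cos 10.8°) = (-0.1874, 0.9823). G is at the origin and V lies 64.1 along u from G, so V = 64.1·u = (62.96, 12.01). Tangency of A1 to both parallel lines with radius 15.4 puts P and M at G ± 15.4·n: P = (-2.886, 15.13), M = (2.886, -15.13). Equal radii place N and T the same way about V: N = V + 15.4·n = (60.08, 27.14), T = V − 15.4·n = (65.85, -3.116). Then cos ∠VMT = MV·MT / (|MV||MT|), giving 13.51°.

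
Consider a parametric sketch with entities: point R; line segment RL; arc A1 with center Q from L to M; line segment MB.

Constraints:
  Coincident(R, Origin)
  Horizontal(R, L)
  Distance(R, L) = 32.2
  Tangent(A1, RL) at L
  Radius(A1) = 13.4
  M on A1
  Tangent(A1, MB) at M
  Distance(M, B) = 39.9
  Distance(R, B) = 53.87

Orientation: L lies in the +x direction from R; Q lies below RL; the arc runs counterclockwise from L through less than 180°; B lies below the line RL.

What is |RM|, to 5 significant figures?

22.395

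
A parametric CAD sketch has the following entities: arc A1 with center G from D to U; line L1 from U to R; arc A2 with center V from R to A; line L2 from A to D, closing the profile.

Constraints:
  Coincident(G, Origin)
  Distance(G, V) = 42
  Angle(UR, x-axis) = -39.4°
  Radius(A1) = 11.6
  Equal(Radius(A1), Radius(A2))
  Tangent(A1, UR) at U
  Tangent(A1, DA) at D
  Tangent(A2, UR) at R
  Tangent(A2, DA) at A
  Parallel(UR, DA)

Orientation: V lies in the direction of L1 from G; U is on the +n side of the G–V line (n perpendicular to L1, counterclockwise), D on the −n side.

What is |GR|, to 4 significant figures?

43.57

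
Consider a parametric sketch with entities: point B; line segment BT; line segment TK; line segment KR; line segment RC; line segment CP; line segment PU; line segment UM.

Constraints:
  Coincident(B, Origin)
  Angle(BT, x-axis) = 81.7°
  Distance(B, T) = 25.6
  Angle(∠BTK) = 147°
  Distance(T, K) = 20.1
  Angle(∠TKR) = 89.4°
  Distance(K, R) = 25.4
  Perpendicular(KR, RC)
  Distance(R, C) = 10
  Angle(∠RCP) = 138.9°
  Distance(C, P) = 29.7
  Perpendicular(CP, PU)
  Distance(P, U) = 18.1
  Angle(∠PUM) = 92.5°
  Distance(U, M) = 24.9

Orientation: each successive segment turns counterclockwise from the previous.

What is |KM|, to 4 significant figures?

7.838

B is at the origin; BT runs at 81.7° with length 25.6, so T = (3.696, 25.33). ∠BTK = 147.0° gives TK at 114.7° from the x-axis; with |TK| = 20.1, K = (-4.704, 43.59). ∠TKR = 89.4° gives KR at -154.7° from the x-axis; with |KR| = 25.4, R = (-27.67, 32.74). KR ⟂ RC, so RC runs at -64.70°; with |RC| = 10.0, C = (-23.39, 23.70). ∠RCP = 138.9° gives CP at -23.60° from the x-axis; with |CP| = 29.7, P = (3.822, 11.81). The perpendicularity gives PU at right angles to CP, so PU runs at 66.40°; with |PU| = 18.1, U = (11.07, 28.39). ∠PUM = 92.5° gives UM at 153.9° from the x-axis; with |UM| = 24.9, M = (-11.29, 39.35). Then |KM| = |M − K| = 7.838.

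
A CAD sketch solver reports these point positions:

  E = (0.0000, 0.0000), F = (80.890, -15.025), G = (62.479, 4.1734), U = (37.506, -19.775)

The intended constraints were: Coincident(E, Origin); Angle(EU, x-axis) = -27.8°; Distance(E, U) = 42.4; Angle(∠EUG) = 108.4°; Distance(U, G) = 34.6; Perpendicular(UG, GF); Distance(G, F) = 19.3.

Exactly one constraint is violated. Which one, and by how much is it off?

Distance(G, F) = 19.3 — off by 7.30.

E = (0.00, 0.00) ✓; EU at -27.80° ✓; |EU| = 42.40 ✓; ∠EUG = 108.4° ✓; |UG| = 34.60 ✓; ∠(UG, GF) = 90.00° ✓; |GF| = 26.60 ✗.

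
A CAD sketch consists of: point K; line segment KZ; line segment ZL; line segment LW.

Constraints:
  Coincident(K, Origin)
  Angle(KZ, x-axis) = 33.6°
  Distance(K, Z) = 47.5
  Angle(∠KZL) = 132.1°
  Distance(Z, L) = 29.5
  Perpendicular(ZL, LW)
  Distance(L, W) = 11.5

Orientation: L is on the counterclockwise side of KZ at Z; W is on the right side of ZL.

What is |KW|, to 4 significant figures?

77.12

K is at the origin; KZ runs at 33.6° with length 47.5, so Z = 47.5·(cos 33.6°, sin 33.6°) = (39.56, 26.29). ∠KZL = 132.1°, so ZL runs at 33.6° + (180° − 132.1°) = 81.50° from the x-axis; with |ZL| = 29.5, L = Z + 29.5·(cos 81.50°, sin 81.50°) = (43.92, 55.46). The perpendicularity gives LW at right angles to ZL; with |LW| = 11.5 on the right of ZL, W = L + 11.5·(0.9890, -0.1478) = (55.30, 53.76). Then |KW| = |W − K| = 77.12.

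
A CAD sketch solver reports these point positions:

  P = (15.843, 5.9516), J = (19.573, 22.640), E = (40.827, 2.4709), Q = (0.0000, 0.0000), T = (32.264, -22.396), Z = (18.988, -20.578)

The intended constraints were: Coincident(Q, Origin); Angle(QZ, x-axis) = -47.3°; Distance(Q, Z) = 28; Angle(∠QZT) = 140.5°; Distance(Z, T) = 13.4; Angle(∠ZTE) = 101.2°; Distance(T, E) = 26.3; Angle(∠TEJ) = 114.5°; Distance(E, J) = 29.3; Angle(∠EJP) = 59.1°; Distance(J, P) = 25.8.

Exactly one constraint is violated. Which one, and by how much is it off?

Distance(J, P) = 25.8 — off by 8.70.

Q = (0.00, 0.00) ✓; QZ at -47.30° ✓; |QZ| = 28.00 ✓; ∠QZT = 140.5° ✓; |ZT| = 13.40 ✓; ∠ZTE = 101.2° ✓; |TE| = 26.30 ✓; ∠TEJ = 114.5° ✓; |EJ| = 29.30 ✓; ∠EJP = 59.10° ✓; |JP| = 17.10 ✗.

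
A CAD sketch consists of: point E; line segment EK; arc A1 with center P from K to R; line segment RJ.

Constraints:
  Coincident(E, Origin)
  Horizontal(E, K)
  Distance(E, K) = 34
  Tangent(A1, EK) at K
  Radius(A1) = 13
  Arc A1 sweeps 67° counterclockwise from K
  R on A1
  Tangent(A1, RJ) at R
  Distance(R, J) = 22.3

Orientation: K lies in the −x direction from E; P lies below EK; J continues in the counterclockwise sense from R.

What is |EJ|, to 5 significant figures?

61.637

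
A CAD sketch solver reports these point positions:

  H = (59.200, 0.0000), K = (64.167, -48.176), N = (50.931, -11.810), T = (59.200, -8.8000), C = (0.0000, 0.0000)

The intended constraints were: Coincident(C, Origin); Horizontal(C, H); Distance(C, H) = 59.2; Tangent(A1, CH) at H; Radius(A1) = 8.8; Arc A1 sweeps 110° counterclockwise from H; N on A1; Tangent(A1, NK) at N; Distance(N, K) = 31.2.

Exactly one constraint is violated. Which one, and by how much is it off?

Distance(N, K) = 31.2 — off by 7.50.

C = (0.00, 0.00) ✓; C.y = 0.00, H.y = 0.00 ✓; |CH| = 59.20 ✓; ∠(TH, HC) = 90.00° ✓; |TH| = 8.800 ✓; bearing(T→N) − bearing(T→H) = 110.0° ✓; |TN| = 8.800 ✓; ∠(TN, NK) = 90.00° ✓; |NK| = 38.70 ✗.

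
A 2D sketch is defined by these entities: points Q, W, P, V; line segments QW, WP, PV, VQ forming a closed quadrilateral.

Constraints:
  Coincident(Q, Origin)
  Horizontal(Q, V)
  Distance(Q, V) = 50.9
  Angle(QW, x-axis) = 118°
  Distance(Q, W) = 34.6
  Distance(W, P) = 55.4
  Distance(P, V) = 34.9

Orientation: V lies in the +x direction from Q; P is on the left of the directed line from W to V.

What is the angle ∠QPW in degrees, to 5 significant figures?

37.650°

Checks: |WP| = 55.40 ✓; |PV| = 34.90 ✓.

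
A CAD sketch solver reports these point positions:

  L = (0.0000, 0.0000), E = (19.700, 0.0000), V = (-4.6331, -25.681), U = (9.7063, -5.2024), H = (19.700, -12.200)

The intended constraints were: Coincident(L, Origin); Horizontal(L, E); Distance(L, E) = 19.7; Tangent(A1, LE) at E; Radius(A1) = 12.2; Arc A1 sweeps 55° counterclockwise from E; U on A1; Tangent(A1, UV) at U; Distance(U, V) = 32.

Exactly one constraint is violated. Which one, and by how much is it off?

Distance(U, V) = 32 — off by 7.00.

L = (0.00, 0.00) ✓; L.y = 0.00, E.y = 0.00 ✓; |LE| = 19.70 ✓; ∠(HE, EL) = 90.00° ✓; |HE| = 12.20 ✓; bearing(H→U) − bearing(H→E) = 55.00° ✓; |HU| = 12.20 ✓; ∠(HU, UV) = 90.00° ✓; |UV| = 25.00 ✗.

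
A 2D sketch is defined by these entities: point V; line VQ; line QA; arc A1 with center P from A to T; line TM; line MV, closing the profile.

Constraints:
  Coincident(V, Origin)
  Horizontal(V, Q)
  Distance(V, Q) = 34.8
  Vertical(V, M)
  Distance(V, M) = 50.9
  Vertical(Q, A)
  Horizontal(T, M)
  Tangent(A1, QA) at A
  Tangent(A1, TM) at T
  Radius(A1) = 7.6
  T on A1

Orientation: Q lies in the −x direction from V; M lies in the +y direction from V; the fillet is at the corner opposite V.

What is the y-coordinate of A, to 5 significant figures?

43.300

The virtual corner opposite V is at (-34.800, 50.900). Since A1 is tangent to QA there, PA ⟂ QA and A1 meets TM tangentially, so PT is at right angles to TM, with radius 7.6, so the center P sits 7.6 in from both sides at P = (-27.200, 43.300). That places the tangent points at A = (-34.800, 43.300) on QA and T = (-27.200, 50.900) on TM. So A.y = 43.300.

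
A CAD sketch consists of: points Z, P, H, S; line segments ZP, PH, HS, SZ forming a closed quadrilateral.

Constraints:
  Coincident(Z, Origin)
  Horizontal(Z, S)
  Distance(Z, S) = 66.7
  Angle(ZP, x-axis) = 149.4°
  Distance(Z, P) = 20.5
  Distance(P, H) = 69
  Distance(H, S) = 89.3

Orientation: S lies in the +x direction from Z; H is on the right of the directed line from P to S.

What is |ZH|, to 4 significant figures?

56.86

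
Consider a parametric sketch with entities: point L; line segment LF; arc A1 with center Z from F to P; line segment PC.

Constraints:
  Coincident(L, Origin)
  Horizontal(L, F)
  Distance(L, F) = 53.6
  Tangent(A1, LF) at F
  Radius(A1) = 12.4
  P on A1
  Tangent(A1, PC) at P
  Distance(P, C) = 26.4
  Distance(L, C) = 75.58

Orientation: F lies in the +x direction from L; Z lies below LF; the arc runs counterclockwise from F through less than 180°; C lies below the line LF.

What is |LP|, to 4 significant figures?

49.99

L is at the origin; L and F share the same y with |LF| = 53.6 and F on the +x side, so F = (53.60, 0.000). A1 meets LF tangentially, so ZF is at right angles to LF, so Z = F + (0, -12.4) = (53.60, -12.40). Since ZP ⟂ PC (tangency), |ZC| = √(12.4² + 26.4²) = 29.17 regardless of where P sits on A1. So C lies on both circle(L, 75.58) and circle(Z, 29.17); the below-LF intersection is C = (64.45, -39.47). P is the foot of the tangent from C: P = (45.14, -21.47).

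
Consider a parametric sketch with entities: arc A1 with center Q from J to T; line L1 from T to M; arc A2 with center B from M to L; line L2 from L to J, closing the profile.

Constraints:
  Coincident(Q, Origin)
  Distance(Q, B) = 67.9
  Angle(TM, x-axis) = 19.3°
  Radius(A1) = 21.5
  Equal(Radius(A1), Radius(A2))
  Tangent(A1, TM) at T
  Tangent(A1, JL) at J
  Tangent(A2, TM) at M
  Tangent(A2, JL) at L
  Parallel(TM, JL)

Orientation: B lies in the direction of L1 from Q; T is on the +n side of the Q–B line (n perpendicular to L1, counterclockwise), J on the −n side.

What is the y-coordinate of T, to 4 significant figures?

20.29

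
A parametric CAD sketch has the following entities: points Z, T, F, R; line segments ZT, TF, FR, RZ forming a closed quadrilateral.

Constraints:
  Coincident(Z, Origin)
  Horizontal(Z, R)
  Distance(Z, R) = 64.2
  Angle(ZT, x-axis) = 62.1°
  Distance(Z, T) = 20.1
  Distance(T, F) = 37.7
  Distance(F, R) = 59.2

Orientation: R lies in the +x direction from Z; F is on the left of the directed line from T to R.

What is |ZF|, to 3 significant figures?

57.7

Checks: |TF| = 37.70 ✓; |FR| = 59.20 ✓.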